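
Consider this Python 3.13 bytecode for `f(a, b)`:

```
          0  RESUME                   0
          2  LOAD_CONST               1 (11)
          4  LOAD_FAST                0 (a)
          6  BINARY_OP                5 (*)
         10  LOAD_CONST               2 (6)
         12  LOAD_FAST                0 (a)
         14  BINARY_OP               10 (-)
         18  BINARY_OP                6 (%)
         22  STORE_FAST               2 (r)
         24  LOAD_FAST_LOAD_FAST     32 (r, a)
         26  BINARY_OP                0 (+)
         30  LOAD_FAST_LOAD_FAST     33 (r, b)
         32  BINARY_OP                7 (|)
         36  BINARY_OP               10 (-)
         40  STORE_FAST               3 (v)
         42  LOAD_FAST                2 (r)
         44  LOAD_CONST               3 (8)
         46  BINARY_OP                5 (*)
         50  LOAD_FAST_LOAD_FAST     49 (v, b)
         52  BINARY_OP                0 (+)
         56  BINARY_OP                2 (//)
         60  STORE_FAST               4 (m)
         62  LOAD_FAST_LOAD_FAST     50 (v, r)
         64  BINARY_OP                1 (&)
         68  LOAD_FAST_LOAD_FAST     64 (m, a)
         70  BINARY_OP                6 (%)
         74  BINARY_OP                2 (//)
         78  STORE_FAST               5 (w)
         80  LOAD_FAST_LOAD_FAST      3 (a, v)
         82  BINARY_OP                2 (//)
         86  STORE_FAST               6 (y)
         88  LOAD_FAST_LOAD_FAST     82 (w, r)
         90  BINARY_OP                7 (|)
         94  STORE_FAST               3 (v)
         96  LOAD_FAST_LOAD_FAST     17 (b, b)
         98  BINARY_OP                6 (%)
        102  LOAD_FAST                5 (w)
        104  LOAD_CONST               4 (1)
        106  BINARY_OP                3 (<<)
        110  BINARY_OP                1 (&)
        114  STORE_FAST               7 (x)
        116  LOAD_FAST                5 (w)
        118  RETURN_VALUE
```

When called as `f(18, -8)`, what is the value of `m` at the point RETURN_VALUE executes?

LOAD_CONST → push 11. Stack: [11]
LOAD_FAST a → push 18. Stack: [11, 18]
BINARY_OP * → 11 * 18 = 198. Stack: [198]
LOAD_CONST → push 6. Stack: [198, 6]
LOAD_FAST a → push 18. Stack: [198, 6, 18]
BINARY_OP - → 6 - 18 = -12. Stack: [198, -12]
BINARY_OP % → 198 % -12 = -6. Stack: [-6]
STORE_FAST r → r=-6. Stack: []
LOAD_FAST_LOAD_FAST r,a → push -6,18. Stack: [-6, 18]
BINARY_OP + → -6 + 18 = 12. Stack: [12]
LOAD_FAST_LOAD_FAST r,b → push -6,-8. Stack: [12, -6, -8]
BINARY_OP | → -6 | -8 = -6. Stack: [12, -6]
BINARY_OP - → 12 - -6 = 18. Stack: [18]
STORE_FAST v → v=18. Stack: []
LOAD_FAST r → push -6. Stack: [-6]
LOAD_CONST → push 8. Stack: [-6, 8]
BINARY_OP * → -6 * 8 = -48. Stack: [-48]
LOAD_FAST_LOAD_FAST v,b → push 18,-8. Stack: [-48, 18, -8]
BINARY_OP + → 18 + -8 = 10. Stack: [-48, 10]
BINARY_OP // → -48 // 10 = -5. Stack: [-5]
STORE_FAST m → m=-5. Stack: []
LOAD_FAST_LOAD_FAST v,r → push 18,-6. Stack: [18, -6]
BINARY_OP & → 18 & -6 = 18. Stack: [18]
LOAD_FAST_LOAD_FAST m,a → push -5,18. Stack: [18, -5, 18]
BINARY_OP % → -5 % 18 = 13. Stack: [18, 13]
BINARY_OP // → 18 // 13 = 1. Stack: [1]
STORE_FAST w → w=1. Stack: []
LOAD_FAST_LOAD_FAST a,v → push 18,18. Stack: [18, 18]
BINARY_OP // → 18 // 18 = 1. Stack: [1]
STORE_FAST y → y=1. Stack: []
LOAD_FAST_LOAD_FAST w,r → push 1,-6. Stack: [1, -6]
BINARY_OP | → 1 | -6 = -5. Stack: [-5]
STORE_FAST v → v=-5. Stack: []
LOAD_FAST_LOAD_FAST b,b → push -8,-8. Stack: [-8, -8]
BINARY_OP % → -8 % -8 = 0. Stack: [0]
LOAD_FAST w → push 1. Stack: [0, 1]
LOAD_CONST → push 1. Stack: [0, 1, 1]
BINARY_OP << → 1 << 1 = 2. Stack: [0, 2]
BINARY_OP & → 0 & 2 = 0. Stack: [0]
STORE_FAST x → x=0. Stack: []
LOAD_FAST w → push 1. Stack: [1]
RETURN_VALUE → return 1.

-5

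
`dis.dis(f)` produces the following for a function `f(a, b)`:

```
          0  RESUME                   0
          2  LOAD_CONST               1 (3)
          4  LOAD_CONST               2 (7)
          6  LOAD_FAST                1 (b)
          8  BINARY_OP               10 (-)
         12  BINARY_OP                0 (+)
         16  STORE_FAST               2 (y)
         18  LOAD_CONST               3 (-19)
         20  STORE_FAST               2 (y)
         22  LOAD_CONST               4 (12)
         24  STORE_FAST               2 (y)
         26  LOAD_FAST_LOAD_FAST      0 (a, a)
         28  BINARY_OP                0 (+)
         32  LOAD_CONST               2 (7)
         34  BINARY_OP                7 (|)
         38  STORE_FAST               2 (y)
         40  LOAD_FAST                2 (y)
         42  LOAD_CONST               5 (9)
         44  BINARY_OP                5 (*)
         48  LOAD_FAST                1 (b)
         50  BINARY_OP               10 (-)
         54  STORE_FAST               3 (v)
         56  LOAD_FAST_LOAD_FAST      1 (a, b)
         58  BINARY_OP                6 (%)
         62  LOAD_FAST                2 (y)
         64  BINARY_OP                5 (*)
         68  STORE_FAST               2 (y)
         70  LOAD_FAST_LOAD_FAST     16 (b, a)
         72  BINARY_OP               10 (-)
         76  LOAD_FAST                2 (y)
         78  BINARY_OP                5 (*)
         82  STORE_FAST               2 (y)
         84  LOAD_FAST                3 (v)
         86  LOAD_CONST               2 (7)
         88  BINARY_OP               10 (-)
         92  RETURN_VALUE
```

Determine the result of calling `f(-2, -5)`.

-11

LOAD_CONST → push 3. Stack: [3]
LOAD_CONST → push 7. Stack: [3, 7]
LOAD_FAST b → push -5. Stack: [3, 7, -5]
BINARY_OP - → 7 - -5 = 12. Stack: [3, 12]
BINARY_OP + → 3 + 12 = 15. Stack: [15]
STORE_FAST y → y=15. Stack: []
LOAD_CONST → push -19. Stack: [-19]
STORE_FAST y → y=-19. Stack: []
LOAD_CONST → push 12. Stack: [12]
STORE_FAST y → y=12. Stack: []
LOAD_FAST_LOAD_FAST a,a → push -2,-2. Stack: [-2, -2]
BINARY_OP + → -2 + -2 = -4. Stack: [-4]
LOAD_CONST → push 7. Stack: [-4, 7]
BINARY_OP | → -4 | 7 = -1. Stack: [-1]
STORE_FAST y → y=-1. Stack: []
LOAD_FAST y → push -1. Stack: [-1]
LOAD_CONST → push 9. Stack: [-1, 9]
BINARY_OP * → -1 * 9 = -9. Stack: [-9]
LOAD_FAST b → push -5. Stack: [-9, -5]
BINARY_OP - → -9 - -5 = -4. Stack: [-4]
STORE_FAST v → v=-4. Stack: []
LOAD_FAST_LOAD_FAST a,b → push -2,-5. Stack: [-2, -5]
BINARY_OP % → -2 % -5 = -2. Stack: [-2]
LOAD_FAST y → push -1. Stack: [-2, -1]
BINARY_OP * → -2 * -1 = 2. Stack: [2]
STORE_FAST y → y=2. Stack: []
LOAD_FAST_LOAD_FAST b,a → push -5,-2. Stack: [-5, -2]
BINARY_OP - → -5 - -2 = -3. Stack: [-3]
LOAD_FAST y → push 2. Stack: [-3, 2]
BINARY_OP * → -3 * 2 = -6. Stack: [-6]
STORE_FAST y → y=-6. Stack: []
LOAD_FAST v → push -4. Stack: [-4]
LOAD_CONST → push 7. Stack: [-4, 7]
BINARY_OP - → -4 - 7 = -11. Stack: [-11]
RETURN_VALUE → return -11.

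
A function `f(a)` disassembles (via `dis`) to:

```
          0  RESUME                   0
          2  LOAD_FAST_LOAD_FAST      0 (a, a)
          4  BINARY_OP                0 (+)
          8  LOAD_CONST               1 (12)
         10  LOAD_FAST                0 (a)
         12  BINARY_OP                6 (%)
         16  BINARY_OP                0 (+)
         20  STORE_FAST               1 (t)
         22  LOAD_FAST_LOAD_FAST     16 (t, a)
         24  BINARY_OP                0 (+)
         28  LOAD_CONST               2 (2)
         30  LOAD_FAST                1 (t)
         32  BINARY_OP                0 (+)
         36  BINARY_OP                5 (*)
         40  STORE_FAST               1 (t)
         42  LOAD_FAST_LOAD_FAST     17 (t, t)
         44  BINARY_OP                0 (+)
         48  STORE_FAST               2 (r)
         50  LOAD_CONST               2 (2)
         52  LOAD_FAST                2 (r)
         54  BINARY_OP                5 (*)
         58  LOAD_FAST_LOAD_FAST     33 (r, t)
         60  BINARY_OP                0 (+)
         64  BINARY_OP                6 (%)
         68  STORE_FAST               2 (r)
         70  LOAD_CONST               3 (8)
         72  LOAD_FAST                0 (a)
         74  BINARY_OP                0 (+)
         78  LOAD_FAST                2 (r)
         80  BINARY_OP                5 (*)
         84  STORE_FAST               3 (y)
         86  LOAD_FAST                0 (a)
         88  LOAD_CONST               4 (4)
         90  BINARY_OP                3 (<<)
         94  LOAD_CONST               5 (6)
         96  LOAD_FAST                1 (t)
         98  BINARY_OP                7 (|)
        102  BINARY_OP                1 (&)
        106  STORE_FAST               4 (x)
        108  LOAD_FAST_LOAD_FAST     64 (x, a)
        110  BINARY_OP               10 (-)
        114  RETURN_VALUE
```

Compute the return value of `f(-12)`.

780

LOAD_FAST_LOAD_FAST a,a → push -12,-12. Stack: [-12, -12]
BINARY_OP + → -12 + -12 = -24. Stack: [-24]
LOAD_CONST → push 12. Stack: [-24, 12]
LOAD_FAST a → push -12. Stack: [-24, 12, -12]
BINARY_OP % → 12 % -12 = 0. Stack: [-24, 0]
BINARY_OP + → -24 + 0 = -24. Stack: [-24]
STORE_FAST t → t=-24. Stack: []
LOAD_FAST_LOAD_FAST t,a → push -24,-12. Stack: [-24, -12]
BINARY_OP + → -24 + -12 = -36. Stack: [-36]
LOAD_CONST → push 2. Stack: [-36, 2]
LOAD_FAST t → push -24. Stack: [-36, 2, -24]
BINARY_OP + → 2 + -24 = -22. Stack: [-36, -22]
BINARY_OP * → -36 * -22 = 792. Stack: [792]
STORE_FAST t → t=792. Stack: []
LOAD_FAST_LOAD_FAST t,t → push 792,792. Stack: [792, 792]
BINARY_OP + → 792 + 792 = 1584. Stack: [1584]
STORE_FAST r → r=1584. Stack: []
LOAD_CONST → push 2. Stack: [2]
LOAD_FAST r → push 1584. Stack: [2, 1584]
BINARY_OP * → 2 * 1584 = 3168. Stack: [3168]
LOAD_FAST_LOAD_FAST r,t → push 1584,792. Stack: [3168, 1584, 792]
BINARY_OP + → 1584 + 792 = 2376. Stack: [3168, 2376]
BINARY_OP % → 3168 % 2376 = 792. Stack: [792]
STORE_FAST r → r=792. Stack: []
LOAD_CONST → push 8. Stack: [8]
LOAD_FAST a → push -12. Stack: [8, -12]
BINARY_OP + → 8 + -12 = -4. Stack: [-4]
LOAD_FAST r → push 792. Stack: [-4, 792]
BINARY_OP * → -4 * 792 = -3168. Stack: [-3168]
STORE_FAST y → y=-3168. Stack: []
LOAD_FAST a → push -12. Stack: [-12]
LOAD_CONST → push 4. Stack: [-12, 4]
BINARY_OP << → -12 << 4 = -192. Stack: [-192]
LOAD_CONST → push 6. Stack: [-192, 6]
LOAD_FAST t → push 792. Stack: [-192, 6, 792]
BINARY_OP | → 6 | 792 = 798. Stack: [-192, 798]
BINARY_OP & → -192 & 798 = 768. Stack: [768]
STORE_FAST x → x=768. Stack: []
LOAD_FAST_LOAD_FAST x,a → push 768,-12. Stack: [768, -12]
BINARY_OP - → 768 - -12 = 780. Stack: [780]
RETURN_VALUE → return 780.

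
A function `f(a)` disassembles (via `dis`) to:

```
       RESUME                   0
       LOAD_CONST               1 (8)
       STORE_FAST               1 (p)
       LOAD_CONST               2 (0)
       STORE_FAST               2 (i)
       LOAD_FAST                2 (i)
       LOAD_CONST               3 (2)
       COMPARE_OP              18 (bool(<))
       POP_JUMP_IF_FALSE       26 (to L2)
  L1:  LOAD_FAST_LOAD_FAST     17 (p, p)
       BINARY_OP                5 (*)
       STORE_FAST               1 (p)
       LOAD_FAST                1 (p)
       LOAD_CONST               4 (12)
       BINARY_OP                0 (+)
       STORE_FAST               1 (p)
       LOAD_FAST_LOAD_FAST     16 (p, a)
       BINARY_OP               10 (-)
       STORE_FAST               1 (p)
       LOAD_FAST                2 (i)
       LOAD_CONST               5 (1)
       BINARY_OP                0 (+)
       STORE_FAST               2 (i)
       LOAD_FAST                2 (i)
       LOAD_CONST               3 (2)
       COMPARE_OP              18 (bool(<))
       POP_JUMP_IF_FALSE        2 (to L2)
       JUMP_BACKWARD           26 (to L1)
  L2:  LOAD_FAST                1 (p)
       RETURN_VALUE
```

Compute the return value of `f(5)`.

LOAD_CONST → push 8. Stack: [8]
STORE_FAST p → p=8. Stack: []
LOAD_CONST → push 0. Stack: [0]
STORE_FAST i → i=0. Stack: []
LOAD_FAST i → push 0. Stack: [0]
LOAD_CONST → push 2. Stack: [0, 2]
COMPARE_OP bool(<) → 0 vs 2 = True. Stack: [True]
POP_JUMP_IF_FALSE → pop True; no jump. Stack: []
LOAD_FAST_LOAD_FAST p,p → push 8,8. Stack: [8, 8]
BINARY_OP * → 8 * 8 = 64. Stack: [64]
STORE_FAST p → p=64. Stack: []
LOAD_FAST p → push 64. Stack: [64]
LOAD_CONST → push 12. Stack: [64, 12]
BINARY_OP + → 64 + 12 = 76. Stack: [76]
STORE_FAST p → p=76. Stack: []
LOAD_FAST_LOAD_FAST p,a → push 76,5. Stack: [76, 5]
BINARY_OP - → 76 - 5 = 71. Stack: [71]
STORE_FAST p → p=71. Stack: []
LOAD_FAST i → push 0. Stack: [0]
LOAD_CONST → push 1. Stack: [0, 1]
BINARY_OP + → 0 + 1 = 1. Stack: [1]
STORE_FAST i → i=1. Stack: []
LOAD_FAST i → push 1. Stack: [1]
LOAD_CONST → push 2. Stack: [1, 2]
COMPARE_OP bool(<) → 1 vs 2 = True. Stack: [True]
POP_JUMP_IF_FALSE → pop True; no jump. Stack: []
LOAD_FAST_LOAD_FAST p,p → push 71,71. Stack: [71, 71]
BINARY_OP * → 71 * 71 = 5041. Stack: [5041]
STORE_FAST p → p=5041. Stack: []
LOAD_FAST p → push 5041. Stack: [5041]
LOAD_CONST → push 12. Stack: [5041, 12]
BINARY_OP + → 5041 + 12 = 5053. Stack: [5053]
STORE_FAST p → p=5053. Stack: []
LOAD_FAST_LOAD_FAST p,a → push 5053,5. Stack: [5053, 5]
BINARY_OP - → 5053 - 5 = 5048. Stack: [5048]
STORE_FAST p → p=5048. Stack: []
LOAD_FAST i → push 1. Stack: [1]
LOAD_CONST → push 1. Stack: [1, 1]
BINARY_OP + → 1 + 1 = 2. Stack: [2]
STORE_FAST i → i=2. Stack: []
LOAD_FAST i → push 2. Stack: [2]
LOAD_CONST → push 2. Stack: [2, 2]
COMPARE_OP bool(<) → 2 vs 2 = False. Stack: [False]
POP_JUMP_IF_FALSE → pop False; jump. Stack: []
LOAD_FAST p → push 5048. Stack: [5048]
RETURN_VALUE → return 5048.

5048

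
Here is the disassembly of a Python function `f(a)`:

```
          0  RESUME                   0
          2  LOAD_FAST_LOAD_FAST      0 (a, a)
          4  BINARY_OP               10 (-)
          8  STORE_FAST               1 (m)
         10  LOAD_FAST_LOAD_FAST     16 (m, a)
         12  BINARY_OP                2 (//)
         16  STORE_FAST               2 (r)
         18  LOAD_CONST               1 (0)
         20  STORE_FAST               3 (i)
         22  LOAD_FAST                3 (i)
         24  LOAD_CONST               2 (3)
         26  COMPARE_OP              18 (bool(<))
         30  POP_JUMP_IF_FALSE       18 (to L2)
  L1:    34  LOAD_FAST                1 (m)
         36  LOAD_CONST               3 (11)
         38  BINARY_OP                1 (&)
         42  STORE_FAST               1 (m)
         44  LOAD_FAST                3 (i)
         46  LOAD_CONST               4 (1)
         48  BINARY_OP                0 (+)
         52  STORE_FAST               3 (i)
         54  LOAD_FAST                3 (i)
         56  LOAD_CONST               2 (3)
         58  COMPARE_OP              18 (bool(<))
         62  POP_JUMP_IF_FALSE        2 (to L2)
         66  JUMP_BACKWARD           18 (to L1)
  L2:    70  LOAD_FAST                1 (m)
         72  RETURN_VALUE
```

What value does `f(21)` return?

LOAD_FAST_LOAD_FAST a,a → push 21,21. Stack: [21, 21]
BINARY_OP - → 21 - 21 = 0. Stack: [0]
STORE_FAST m → m=0. Stack: []
LOAD_FAST_LOAD_FAST m,a → push 0,21. Stack: [0, 21]
BINARY_OP // → 0 // 21 = 0. Stack: [0]
STORE_FAST r → r=0. Stack: []
LOAD_CONST → push 0. Stack: [0]
STORE_FAST i → i=0. Stack: []
LOAD_FAST i → push 0. Stack: [0]
LOAD_CONST → push 3. Stack: [0, 3]
COMPARE_OP bool(<) → 0 vs 3 = True. Stack: [True]
POP_JUMP_IF_FALSE → pop True; no jump. Stack: []
LOAD_FAST m → push 0. Stack: [0]
LOAD_CONST → push 11. Stack: [0, 11]
BINARY_OP & → 0 & 11 = 0. Stack: [0]
STORE_FAST m → m=0. Stack: []
LOAD_FAST i → push 0. Stack: [0]
LOAD_CONST → push 1. Stack: [0, 1]
BINARY_OP + → 0 + 1 = 1. Stack: [1]
STORE_FAST i → i=1. Stack: []
LOAD_FAST i → push 1. Stack: [1]
LOAD_CONST → push 3. Stack: [1, 3]
COMPARE_OP bool(<) → 1 vs 3 = True. Stack: [True]
POP_JUMP_IF_FALSE → pop True; no jump. Stack: []
LOAD_FAST m → push 0. Stack: [0]
LOAD_CONST → push 11. Stack: [0, 11]
BINARY_OP & → 0 & 11 = 0. Stack: [0]
STORE_FAST m → m=0. Stack: []
LOAD_FAST i → push 1. Stack: [1]
LOAD_CONST → push 1. Stack: [1, 1]
BINARY_OP + → 1 + 1 = 2. Stack: [2]
STORE_FAST i → i=2. Stack: []
LOAD_FAST i → push 2. Stack: [2]
LOAD_CONST → push 3. Stack: [2, 3]
COMPARE_OP bool(<) → 2 vs 3 = True. Stack: [True]
POP_JUMP_IF_FALSE → pop True; no jump. Stack: []
LOAD_FAST m → push 0. Stack: [0]
LOAD_CONST → push 11. Stack: [0, 11]
BINARY_OP & → 0 & 11 = 0. Stack: [0]
STORE_FAST m → m=0. Stack: []
LOAD_FAST i → push 2. Stack: [2]
LOAD_CONST → push 1. Stack: [2, 1]
BINARY_OP + → 2 + 1 = 3. Stack: [3]
STORE_FAST i → i=3. Stack: []
LOAD_FAST i → push 3. Stack: [3]
LOAD_CONST → push 3. Stack: [3, 3]
COMPARE_OP bool(<) → 3 vs 3 = False. Stack: [False]
POP_JUMP_IF_FALSE → pop False; jump. Stack: []
LOAD_FAST m → push 0. Stack: [0]
RETURN_VALUE → return 0.

0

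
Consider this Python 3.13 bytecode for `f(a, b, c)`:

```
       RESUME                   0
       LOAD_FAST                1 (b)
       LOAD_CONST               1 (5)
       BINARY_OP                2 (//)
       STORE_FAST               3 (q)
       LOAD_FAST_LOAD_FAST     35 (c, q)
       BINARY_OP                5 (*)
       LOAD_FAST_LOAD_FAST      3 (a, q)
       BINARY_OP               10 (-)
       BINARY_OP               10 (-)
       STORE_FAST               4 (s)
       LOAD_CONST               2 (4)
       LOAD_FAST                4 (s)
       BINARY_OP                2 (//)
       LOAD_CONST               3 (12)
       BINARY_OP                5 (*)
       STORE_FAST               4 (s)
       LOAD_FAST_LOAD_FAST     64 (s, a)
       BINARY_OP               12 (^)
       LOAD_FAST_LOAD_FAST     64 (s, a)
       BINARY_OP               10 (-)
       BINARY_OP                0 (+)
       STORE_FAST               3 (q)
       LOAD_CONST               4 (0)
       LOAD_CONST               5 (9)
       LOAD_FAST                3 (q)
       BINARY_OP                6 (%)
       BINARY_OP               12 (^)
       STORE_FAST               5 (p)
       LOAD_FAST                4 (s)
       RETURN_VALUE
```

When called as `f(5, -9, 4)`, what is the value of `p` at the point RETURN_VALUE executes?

LOAD_FAST b → push -9. Stack: [-9]
LOAD_CONST → push 5. Stack: [-9, 5]
BINARY_OP // → -9 // 5 = -2. Stack: [-2]
STORE_FAST q → q=-2. Stack: []
LOAD_FAST_LOAD_FAST c,q → push 4,-2. Stack: [4, -2]
BINARY_OP * → 4 * -2 = -8. Stack: [-8]
LOAD_FAST_LOAD_FAST a,q → push 5,-2. Stack: [-8, 5, -2]
BINARY_OP - → 5 - -2 = 7. Stack: [-8, 7]
BINARY_OP - → -8 - 7 = -15. Stack: [-15]
STORE_FAST s → s=-15. Stack: []
LOAD_CONST → push 4. Stack: [4]
LOAD_FAST s → push -15. Stack: [4, -15]
BINARY_OP // → 4 // -15 = -1. Stack: [-1]
LOAD_CONST → push 12. Stack: [-1, 12]
BINARY_OP * → -1 * 12 = -12. Stack: [-12]
STORE_FAST s → s=-12. Stack: []
LOAD_FAST_LOAD_FAST s,a → push -12,5. Stack: [-12, 5]
BINARY_OP ^ → -12 ^ 5 = -15. Stack: [-15]
LOAD_FAST_LOAD_FAST s,a → push -12,5. Stack: [-15, -12, 5]
BINARY_OP - → -12 - 5 = -17. Stack: [-15, -17]
BINARY_OP + → -15 + -17 = -32. Stack: [-32]
STORE_FAST q → q=-32. Stack: []
LOAD_CONST → push 0. Stack: [0]
LOAD_CONST → push 9. Stack: [0, 9]
LOAD_FAST q → push -32. Stack: [0, 9, -32]
BINARY_OP % → 9 % -32 = -23. Stack: [0, -23]
BINARY_OP ^ → 0 ^ -23 = -23. Stack: [-23]
STORE_FAST p → p=-23. Stack: []
LOAD_FAST s → push -12. Stack: [-12]
RETURN_VALUE → return -12.

-23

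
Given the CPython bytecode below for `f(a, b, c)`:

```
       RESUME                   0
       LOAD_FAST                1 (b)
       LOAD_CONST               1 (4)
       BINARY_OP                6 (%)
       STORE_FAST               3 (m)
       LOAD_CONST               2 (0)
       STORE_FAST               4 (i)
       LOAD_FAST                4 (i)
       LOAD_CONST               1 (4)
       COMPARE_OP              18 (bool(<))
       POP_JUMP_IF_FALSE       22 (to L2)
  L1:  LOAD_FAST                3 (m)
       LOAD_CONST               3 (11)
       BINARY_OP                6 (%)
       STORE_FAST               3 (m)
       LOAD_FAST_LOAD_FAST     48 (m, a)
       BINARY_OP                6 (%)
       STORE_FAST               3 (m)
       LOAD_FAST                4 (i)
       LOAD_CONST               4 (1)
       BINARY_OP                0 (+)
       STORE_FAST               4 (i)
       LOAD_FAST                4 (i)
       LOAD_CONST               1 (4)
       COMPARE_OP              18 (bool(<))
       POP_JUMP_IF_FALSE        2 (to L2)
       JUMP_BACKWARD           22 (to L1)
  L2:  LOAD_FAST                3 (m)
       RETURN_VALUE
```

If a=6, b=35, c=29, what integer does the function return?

3

LOAD_FAST b → push 35
LOAD_CONST → push 4
BINARY_OP % → 35 % 4 = 3
STORE_FAST m → m=3
LOAD_CONST → push 0
STORE_FAST i → i=0
LOAD_FAST i → push 0
LOAD_CONST → push 4
COMPARE_OP bool(<) → 0 vs 4 = True
POP_JUMP_IF_FALSE → pop True; no jump
LOAD_FAST m → push 3
LOAD_CONST → push 11
BINARY_OP % → 3 % 11 = 3
STORE_FAST m → m=3
LOAD_FAST_LOAD_FAST m,a → push 3,6
BINARY_OP % → 3 % 6 = 3
STORE_FAST m → m=3
LOAD_FAST i → push 0
LOAD_CONST → push 1
BINARY_OP + → 0 + 1 = 1
STORE_FAST i → i=1
LOAD_FAST i → push 1
LOAD_CONST → push 4
COMPARE_OP bool(<) → 1 vs 4 = True
POP_JUMP_IF_FALSE → pop True; no jump
LOAD_FAST m → push 3
LOAD_CONST → push 11
BINARY_OP % → 3 % 11 = 3
STORE_FAST m → m=3
LOAD_FAST_LOAD_FAST m,a → push 3,6
BINARY_OP % → 3 % 6 = 3
STORE_FAST m → m=3
LOAD_FAST i → push 1
LOAD_CONST → push 1
BINARY_OP + → 1 + 1 = 2
STORE_FAST i → i=2
LOAD_FAST i → push 2
LOAD_CONST → push 4
COMPARE_OP bool(<) → 2 vs 4 = True
POP_JUMP_IF_FALSE → pop True; no jump
LOAD_FAST m → push 3
LOAD_CONST → push 11
BINARY_OP % → 3 % 11 = 3
STORE_FAST m → m=3
LOAD_FAST_LOAD_FAST m,a → push 3,6
BINARY_OP % → 3 % 6 = 3
STORE_FAST m → m=3
LOAD_FAST i → push 2
LOAD_CONST → push 1
BINARY_OP + → 2 + 1 = 3
STORE_FAST i → i=3
LOAD_FAST i → push 3
LOAD_CONST → push 4
COMPARE_OP bool(<) → 3 vs 4 = True
POP_JUMP_IF_FALSE → pop True; no jump
LOAD_FAST m → push 3
LOAD_CONST → push 11
BINARY_OP % → 3 % 11 = 3
STORE_FAST m → m=3
LOAD_FAST_LOAD_FAST m,a → push 3,6
BINARY_OP % → 3 % 6 = 3
STORE_FAST m → m=3
LOAD_FAST i → push 3
LOAD_CONST → push 1
BINARY_OP + → 3 + 1 = 4
STORE_FAST i → i=4
LOAD_FAST i → push 4
LOAD_CONST → push 4
COMPARE_OP bool(<) → 4 vs 4 = False
POP_JUMP_IF_FALSE → pop False; jump
LOAD_FAST m → push 3
RETURN_VALUE → return 3.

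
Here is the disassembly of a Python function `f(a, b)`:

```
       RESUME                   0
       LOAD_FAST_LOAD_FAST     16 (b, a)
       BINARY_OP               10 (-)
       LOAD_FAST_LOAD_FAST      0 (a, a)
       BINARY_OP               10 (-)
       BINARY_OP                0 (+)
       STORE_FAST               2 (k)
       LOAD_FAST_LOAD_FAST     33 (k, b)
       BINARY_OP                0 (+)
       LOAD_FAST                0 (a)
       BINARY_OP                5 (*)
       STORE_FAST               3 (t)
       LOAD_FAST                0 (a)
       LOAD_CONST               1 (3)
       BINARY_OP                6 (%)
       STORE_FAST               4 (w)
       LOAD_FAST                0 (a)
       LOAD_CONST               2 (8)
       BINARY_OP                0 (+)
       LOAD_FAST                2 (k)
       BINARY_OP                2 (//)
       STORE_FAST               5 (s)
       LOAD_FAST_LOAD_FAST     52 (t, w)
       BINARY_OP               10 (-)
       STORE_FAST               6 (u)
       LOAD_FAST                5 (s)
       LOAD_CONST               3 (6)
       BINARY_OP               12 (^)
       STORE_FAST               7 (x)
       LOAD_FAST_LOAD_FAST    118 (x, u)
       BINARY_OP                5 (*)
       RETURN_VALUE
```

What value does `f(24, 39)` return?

5184

LOAD_FAST_LOAD_FAST b,a → push 39,24. Stack: [39, 24]
BINARY_OP - → 39 - 24 = 15. Stack: [15]
LOAD_FAST_LOAD_FAST a,a → push 24,24. Stack: [15, 24, 24]
BINARY_OP - → 24 - 24 = 0. Stack: [15, 0]
BINARY_OP + → 15 + 0 = 15. Stack: [15]
STORE_FAST k → k=15. Stack: []
LOAD_FAST_LOAD_FAST k,b → push 15,39. Stack: [15, 39]
BINARY_OP + → 15 + 39 = 54. Stack: [54]
LOAD_FAST a → push 24. Stack: [54, 24]
BINARY_OP * → 54 * 24 = 1296. Stack: [1296]
STORE_FAST t → t=1296. Stack: []
LOAD_FAST a → push 24. Stack: [24]
LOAD_CONST → push 3. Stack: [24, 3]
BINARY_OP % → 24 % 3 = 0. Stack: [0]
STORE_FAST w → w=0. Stack: []
LOAD_FAST a → push 24. Stack: [24]
LOAD_CONST → push 8. Stack: [24, 8]
BINARY_OP + → 24 + 8 = 32. Stack: [32]
LOAD_FAST k → push 15. Stack: [32, 15]
BINARY_OP // → 32 // 15 = 2. Stack: [2]
STORE_FAST s → s=2. Stack: []
LOAD_FAST_LOAD_FAST t,w → push 1296,0. Stack: [1296, 0]
BINARY_OP - → 1296 - 0 = 1296. Stack: [1296]
STORE_FAST u → u=1296. Stack: []
LOAD_FAST s → push 2. Stack: [2]
LOAD_CONST → push 6. Stack: [2, 6]
BINARY_OP ^ → 2 ^ 6 = 4. Stack: [4]
STORE_FAST x → x=4. Stack: []
LOAD_FAST_LOAD_FAST x,u → push 4,1296. Stack: [4, 1296]
BINARY_OP * → 4 * 1296 = 5184. Stack: [5184]
RETURN_VALUE → return 5184.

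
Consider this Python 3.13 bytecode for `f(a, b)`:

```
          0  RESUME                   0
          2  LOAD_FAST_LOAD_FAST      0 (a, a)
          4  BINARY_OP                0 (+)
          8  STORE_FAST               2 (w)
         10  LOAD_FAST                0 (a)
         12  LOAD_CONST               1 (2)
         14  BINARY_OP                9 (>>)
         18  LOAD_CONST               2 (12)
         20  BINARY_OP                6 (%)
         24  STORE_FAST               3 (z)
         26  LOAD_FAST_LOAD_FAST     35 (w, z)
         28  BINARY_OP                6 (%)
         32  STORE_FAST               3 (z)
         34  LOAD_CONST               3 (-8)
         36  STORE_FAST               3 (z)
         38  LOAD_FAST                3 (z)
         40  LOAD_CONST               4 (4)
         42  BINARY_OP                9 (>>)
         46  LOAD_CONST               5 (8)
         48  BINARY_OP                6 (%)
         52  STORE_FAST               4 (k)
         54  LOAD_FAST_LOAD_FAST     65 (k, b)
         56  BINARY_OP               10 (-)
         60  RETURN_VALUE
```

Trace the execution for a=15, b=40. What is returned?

-33

LOAD_FAST_LOAD_FAST a,a → push 15,15. Stack: [15, 15]
BINARY_OP + → 15 + 15 = 30. Stack: [30]
STORE_FAST w → w=30. Stack: []
LOAD_FAST a → push 15. Stack: [15]
LOAD_CONST → push 2. Stack: [15, 2]
BINARY_OP >> → 15 >> 2 = 3. Stack: [3]
LOAD_CONST → push 12. Stack: [3, 12]
BINARY_OP % → 3 % 12 = 3. Stack: [3]
STORE_FAST z → z=3. Stack: []
LOAD_FAST_LOAD_FAST w,z → push 30,3. Stack: [30, 3]
BINARY_OP % → 30 % 3 = 0. Stack: [0]
STORE_FAST z → z=0. Stack: []
LOAD_CONST → push -8. Stack: [-8]
STORE_FAST z → z=-8. Stack: []
LOAD_FAST z → push -8. Stack: [-8]
LOAD_CONST → push 4. Stack: [-8, 4]
BINARY_OP >> → -8 >> 4 = -1. Stack: [-1]
LOAD_CONST → push 8. Stack: [-1, 8]
BINARY_OP % → -1 % 8 = 7. Stack: [7]
STORE_FAST k → k=7. Stack: []
LOAD_FAST_LOAD_FAST k,b → push 7,40. Stack: [7, 40]
BINARY_OP - → 7 - 40 = -33. Stack: [-33]
RETURN_VALUE → return -33.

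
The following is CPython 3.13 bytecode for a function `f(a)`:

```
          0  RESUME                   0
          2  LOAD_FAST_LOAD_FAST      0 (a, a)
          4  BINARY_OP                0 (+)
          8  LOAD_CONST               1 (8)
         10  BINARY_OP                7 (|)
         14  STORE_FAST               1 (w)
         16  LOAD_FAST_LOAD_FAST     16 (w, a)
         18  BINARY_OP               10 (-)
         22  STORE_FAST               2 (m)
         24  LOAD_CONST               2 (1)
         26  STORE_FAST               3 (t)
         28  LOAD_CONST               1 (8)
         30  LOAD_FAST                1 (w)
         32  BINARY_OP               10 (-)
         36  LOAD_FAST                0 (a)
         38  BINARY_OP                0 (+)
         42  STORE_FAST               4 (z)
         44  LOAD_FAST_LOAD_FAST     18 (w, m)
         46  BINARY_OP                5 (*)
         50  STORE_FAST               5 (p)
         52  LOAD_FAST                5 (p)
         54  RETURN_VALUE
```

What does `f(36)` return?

2592

LOAD_FAST_LOAD_FAST a,a → push 36,36. Stack: [36, 36]
BINARY_OP + → 36 + 36 = 72. Stack: [72]
LOAD_CONST → push 8. Stack: [72, 8]
BINARY_OP | → 72 | 8 = 72. Stack: [72]
STORE_FAST w → w=72. Stack: []
LOAD_FAST_LOAD_FAST w,a → push 72,36. Stack: [72, 36]
BINARY_OP - → 72 - 36 = 36. Stack: [36]
STORE_FAST m → m=36. Stack: []
LOAD_CONST → push 1. Stack: [1]
STORE_FAST t → t=1. Stack: []
LOAD_CONST → push 8. Stack: [8]
LOAD_FAST w → push 72. Stack: [8, 72]
BINARY_OP - → 8 - 72 = -64. Stack: [-64]
LOAD_FAST a → push 36. Stack: [-64, 36]
BINARY_OP + → -64 + 36 = -28. Stack: [-28]
STORE_FAST z → z=-28. Stack: []
LOAD_FAST_LOAD_FAST w,m → push 72,36. Stack: [72, 36]
BINARY_OP * → 72 * 36 = 2592. Stack: [2592]
STORE_FAST p → p=2592. Stack: []
LOAD_FAST p → push 2592. Stack: [2592]
RETURN_VALUE → return 2592.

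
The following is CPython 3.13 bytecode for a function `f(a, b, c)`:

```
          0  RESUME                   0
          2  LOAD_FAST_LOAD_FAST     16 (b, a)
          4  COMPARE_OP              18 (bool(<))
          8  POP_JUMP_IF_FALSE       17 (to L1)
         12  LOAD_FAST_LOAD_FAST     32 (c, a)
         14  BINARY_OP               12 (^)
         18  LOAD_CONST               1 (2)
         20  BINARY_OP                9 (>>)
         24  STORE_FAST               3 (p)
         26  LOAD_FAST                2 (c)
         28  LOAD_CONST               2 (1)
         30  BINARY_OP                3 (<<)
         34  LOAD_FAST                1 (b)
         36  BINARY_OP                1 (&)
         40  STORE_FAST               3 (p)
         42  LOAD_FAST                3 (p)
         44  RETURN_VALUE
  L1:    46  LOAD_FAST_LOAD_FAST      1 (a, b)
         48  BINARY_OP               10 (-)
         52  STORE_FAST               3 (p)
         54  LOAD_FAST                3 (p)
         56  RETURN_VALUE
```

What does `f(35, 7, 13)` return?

LOAD_FAST_LOAD_FAST b,a → push 7,35. Stack: [7, 35]
COMPARE_OP bool(<) → 7 vs 35 = True. Stack: [True]
POP_JUMP_IF_FALSE → pop True; no jump. Stack: []
LOAD_FAST_LOAD_FAST c,a → push 13,35. Stack: [13, 35]
BINARY_OP ^ → 13 ^ 35 = 46. Stack: [46]
LOAD_CONST → push 2. Stack: [46, 2]
BINARY_OP >> → 46 >> 2 = 11. Stack: [11]
STORE_FAST p → p=11. Stack: []
LOAD_FAST c → push 13. Stack: [13]
LOAD_CONST → push 1. Stack: [13, 1]
BINARY_OP << → 13 << 1 = 26. Stack: [26]
LOAD_FAST b → push 7. Stack: [26, 7]
BINARY_OP & → 26 & 7 = 2. Stack: [2]
STORE_FAST p → p=2. Stack: []
LOAD_FAST p → push 2. Stack: [2]
RETURN_VALUE → return 2.

2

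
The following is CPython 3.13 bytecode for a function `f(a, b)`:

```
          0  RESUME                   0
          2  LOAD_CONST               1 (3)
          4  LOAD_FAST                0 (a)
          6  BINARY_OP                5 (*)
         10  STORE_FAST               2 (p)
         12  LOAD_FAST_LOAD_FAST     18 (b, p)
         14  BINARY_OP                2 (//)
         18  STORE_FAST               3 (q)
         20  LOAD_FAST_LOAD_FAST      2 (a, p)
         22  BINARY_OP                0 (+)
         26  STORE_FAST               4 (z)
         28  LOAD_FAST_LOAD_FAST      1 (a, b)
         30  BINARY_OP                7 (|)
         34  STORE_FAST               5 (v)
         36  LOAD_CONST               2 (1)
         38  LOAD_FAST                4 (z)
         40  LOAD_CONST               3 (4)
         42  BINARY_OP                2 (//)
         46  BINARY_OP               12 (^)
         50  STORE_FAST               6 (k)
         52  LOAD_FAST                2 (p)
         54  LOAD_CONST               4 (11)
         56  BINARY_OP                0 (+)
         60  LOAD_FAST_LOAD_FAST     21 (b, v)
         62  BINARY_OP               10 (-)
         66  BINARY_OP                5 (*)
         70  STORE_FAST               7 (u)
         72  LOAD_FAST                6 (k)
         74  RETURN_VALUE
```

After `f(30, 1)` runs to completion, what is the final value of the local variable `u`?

LOAD_CONST → push 3. Stack: [3]
LOAD_FAST a → push 30. Stack: [3, 30]
BINARY_OP * → 3 * 30 = 90. Stack: [90]
STORE_FAST p → p=90. Stack: []
LOAD_FAST_LOAD_FAST b,p → push 1,90. Stack: [1, 90]
BINARY_OP // → 1 // 90 = 0. Stack: [0]
STORE_FAST q → q=0. Stack: []
LOAD_FAST_LOAD_FAST a,p → push 30,90. Stack: [30, 90]
BINARY_OP + → 30 + 90 = 120. Stack: [120]
STORE_FAST z → z=120. Stack: []
LOAD_FAST_LOAD_FAST a,b → push 30,1. Stack: [30, 1]
BINARY_OP | → 30 | 1 = 31. Stack: [31]
STORE_FAST v → v=31. Stack: []
LOAD_CONST → push 1. Stack: [1]
LOAD_FAST z → push 120. Stack: [1, 120]
LOAD_CONST → push 4. Stack: [1, 120, 4]
BINARY_OP // → 120 // 4 = 30. Stack: [1, 30]
BINARY_OP ^ → 1 ^ 30 = 31. Stack: [31]
STORE_FAST k → k=31. Stack: []
LOAD_FAST p → push 90. Stack: [90]
LOAD_CONST → push 11. Stack: [90, 11]
BINARY_OP + → 90 + 11 = 101. Stack: [101]
LOAD_FAST_LOAD_FAST b,v → push 1,31. Stack: [101, 1, 31]
BINARY_OP - → 1 - 31 = -30. Stack: [101, -30]
BINARY_OP * → 101 * -30 = -3030. Stack: [-3030]
STORE_FAST u → u=-3030. Stack: []
LOAD_FAST k → push 31. Stack: [31]
RETURN_VALUE → return 31.

-3030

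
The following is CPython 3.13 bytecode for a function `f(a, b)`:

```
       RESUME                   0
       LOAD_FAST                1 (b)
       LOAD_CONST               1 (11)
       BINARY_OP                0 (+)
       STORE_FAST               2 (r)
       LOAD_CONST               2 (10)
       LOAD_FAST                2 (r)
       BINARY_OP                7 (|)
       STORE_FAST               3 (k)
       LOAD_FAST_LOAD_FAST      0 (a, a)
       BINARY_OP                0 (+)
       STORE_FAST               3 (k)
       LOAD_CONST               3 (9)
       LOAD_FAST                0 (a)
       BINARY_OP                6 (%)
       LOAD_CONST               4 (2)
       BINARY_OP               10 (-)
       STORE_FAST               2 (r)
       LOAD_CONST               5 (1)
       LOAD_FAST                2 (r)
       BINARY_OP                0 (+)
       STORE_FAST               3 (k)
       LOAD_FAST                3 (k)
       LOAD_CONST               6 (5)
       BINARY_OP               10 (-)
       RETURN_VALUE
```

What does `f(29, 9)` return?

3

LOAD_FAST b → push 9. Stack: [9]
LOAD_CONST → push 11. Stack: [9, 11]
BINARY_OP + → 9 + 11 = 20. Stack: [20]
STORE_FAST r → r=20. Stack: []
LOAD_CONST → push 10. Stack: [10]
LOAD_FAST r → push 20. Stack: [10, 20]
BINARY_OP | → 10 | 20 = 30. Stack: [30]
STORE_FAST k → k=30. Stack: []
LOAD_FAST_LOAD_FAST a,a → push 29,29. Stack: [29, 29]
BINARY_OP + → 29 + 29 = 58. Stack: [58]
STORE_FAST k → k=58. Stack: []
LOAD_CONST → push 9. Stack: [9]
LOAD_FAST a → push 29. Stack: [9, 29]
BINARY_OP % → 9 % 29 = 9. Stack: [9]
LOAD_CONST → push 2. Stack: [9, 2]
BINARY_OP - → 9 - 2 = 7. Stack: [7]
STORE_FAST r → r=7. Stack: []
LOAD_CONST → push 1. Stack: [1]
LOAD_FAST r → push 7. Stack: [1, 7]
BINARY_OP + → 1 + 7 = 8. Stack: [8]
STORE_FAST k → k=8. Stack: []
LOAD_FAST k → push 8. Stack: [8]
LOAD_CONST → push 5. Stack: [8, 5]
BINARY_OP - → 8 - 5 = 3. Stack: [3]
RETURN_VALUE → return 3.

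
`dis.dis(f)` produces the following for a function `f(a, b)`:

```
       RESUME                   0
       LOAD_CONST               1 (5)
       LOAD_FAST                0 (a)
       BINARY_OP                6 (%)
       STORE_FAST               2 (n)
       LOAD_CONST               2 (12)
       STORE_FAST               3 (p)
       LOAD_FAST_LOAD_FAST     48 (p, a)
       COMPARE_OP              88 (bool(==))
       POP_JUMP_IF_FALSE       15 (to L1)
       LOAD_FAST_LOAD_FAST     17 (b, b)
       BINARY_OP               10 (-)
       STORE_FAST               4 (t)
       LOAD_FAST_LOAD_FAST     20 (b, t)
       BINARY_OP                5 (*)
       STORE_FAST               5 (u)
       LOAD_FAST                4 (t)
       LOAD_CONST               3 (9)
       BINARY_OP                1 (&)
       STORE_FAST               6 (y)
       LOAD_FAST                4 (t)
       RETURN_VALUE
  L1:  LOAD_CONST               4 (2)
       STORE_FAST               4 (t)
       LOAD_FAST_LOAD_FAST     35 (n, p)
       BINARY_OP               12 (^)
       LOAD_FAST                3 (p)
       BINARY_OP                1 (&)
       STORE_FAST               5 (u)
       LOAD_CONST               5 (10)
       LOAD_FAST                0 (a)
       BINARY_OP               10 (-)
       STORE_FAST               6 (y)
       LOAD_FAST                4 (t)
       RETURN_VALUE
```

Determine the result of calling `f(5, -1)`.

2

LOAD_CONST → push 5. Stack: [5]
LOAD_FAST a → push 5. Stack: [5, 5]
BINARY_OP % → 5 % 5 = 0. Stack: [0]
STORE_FAST n → n=0. Stack: []
LOAD_CONST → push 12. Stack: [12]
STORE_FAST p → p=12. Stack: []
LOAD_FAST_LOAD_FAST p,a → push 12,5. Stack: [12, 5]
COMPARE_OP bool(==) → 12 vs 5 = False. Stack: [False]
POP_JUMP_IF_FALSE → pop False; jump. Stack: []
LOAD_CONST → push 2. Stack: [2]
STORE_FAST t → t=2. Stack: []
LOAD_FAST_LOAD_FAST n,p → push 0,12. Stack: [0, 12]
BINARY_OP ^ → 0 ^ 12 = 12. Stack: [12]
LOAD_FAST p → push 12. Stack: [12, 12]
BINARY_OP & → 12 & 12 = 12. Stack: [12]
STORE_FAST u → u=12. Stack: []
LOAD_CONST → push 10. Stack: [10]
LOAD_FAST a → push 5. Stack: [10, 5]
BINARY_OP - → 10 - 5 = 5. Stack: [5]
STORE_FAST y → y=5. Stack: []
LOAD_FAST t → push 2. Stack: [2]
RETURN_VALUE → return 2.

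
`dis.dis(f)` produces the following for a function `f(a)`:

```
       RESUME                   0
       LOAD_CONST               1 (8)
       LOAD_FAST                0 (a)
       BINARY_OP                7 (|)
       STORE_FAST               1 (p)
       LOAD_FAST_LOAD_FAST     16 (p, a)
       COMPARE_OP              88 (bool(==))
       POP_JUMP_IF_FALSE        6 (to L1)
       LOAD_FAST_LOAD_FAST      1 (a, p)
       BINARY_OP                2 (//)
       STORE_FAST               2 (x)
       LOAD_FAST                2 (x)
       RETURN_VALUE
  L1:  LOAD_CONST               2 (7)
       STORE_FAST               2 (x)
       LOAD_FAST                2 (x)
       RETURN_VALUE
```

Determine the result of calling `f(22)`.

7

LOAD_CONST → push 8. Stack: [8]
LOAD_FAST a → push 22. Stack: [8, 22]
BINARY_OP | → 8 | 22 = 30. Stack: [30]
STORE_FAST p → p=30. Stack: []
LOAD_FAST_LOAD_FAST p,a → push 30,22. Stack: [30, 22]
COMPARE_OP bool(==) → 30 vs 22 = False. Stack: [False]
POP_JUMP_IF_FALSE → pop False; jump. Stack: []
LOAD_CONST → push 7. Stack: [7]
STORE_FAST x → x=7. Stack: []
LOAD_FAST x → push 7. Stack: [7]
RETURN_VALUE → return 7.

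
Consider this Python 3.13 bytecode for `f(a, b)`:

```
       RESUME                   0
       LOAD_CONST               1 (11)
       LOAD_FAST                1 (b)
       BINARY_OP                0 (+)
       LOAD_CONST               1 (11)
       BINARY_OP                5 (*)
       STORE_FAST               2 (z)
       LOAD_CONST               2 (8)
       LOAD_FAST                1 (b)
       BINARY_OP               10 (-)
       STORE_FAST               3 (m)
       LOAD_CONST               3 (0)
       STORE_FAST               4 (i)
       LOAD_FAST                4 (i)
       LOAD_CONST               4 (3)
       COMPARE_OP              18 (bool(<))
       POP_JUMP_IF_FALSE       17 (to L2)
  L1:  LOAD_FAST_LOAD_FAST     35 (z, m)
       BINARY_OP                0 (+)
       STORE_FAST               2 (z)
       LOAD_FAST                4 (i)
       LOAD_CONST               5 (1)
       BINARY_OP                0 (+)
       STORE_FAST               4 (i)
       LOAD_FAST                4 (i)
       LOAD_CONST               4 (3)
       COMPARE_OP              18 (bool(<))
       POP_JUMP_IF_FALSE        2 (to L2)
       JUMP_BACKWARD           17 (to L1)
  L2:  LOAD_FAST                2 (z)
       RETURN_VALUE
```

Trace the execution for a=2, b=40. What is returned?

465

LOAD_CONST → push 11. Stack: [11]
LOAD_FAST b → push 40. Stack: [11, 40]
BINARY_OP + → 11 + 40 = 51. Stack: [51]
LOAD_CONST → push 11. Stack: [51, 11]
BINARY_OP * → 51 * 11 = 561. Stack: [561]
STORE_FAST z → z=561. Stack: []
LOAD_CONST → push 8. Stack: [8]
LOAD_FAST b → push 40. Stack: [8, 40]
BINARY_OP - → 8 - 40 = -32. Stack: [-32]
STORE_FAST m → m=-32. Stack: []
LOAD_CONST → push 0. Stack: [0]
STORE_FAST i → i=0. Stack: []
LOAD_FAST i → push 0. Stack: [0]
LOAD_CONST → push 3. Stack: [0, 3]
COMPARE_OP bool(<) → 0 vs 3 = True. Stack: [True]
POP_JUMP_IF_FALSE → pop True; no jump. Stack: []
LOAD_FAST_LOAD_FAST z,m → push 561,-32. Stack: [561, -32]
BINARY_OP + → 561 + -32 = 529. Stack: [529]
STORE_FAST z → z=529. Stack: []
LOAD_FAST i → push 0. Stack: [0]
LOAD_CONST → push 1. Stack: [0, 1]
BINARY_OP + → 0 + 1 = 1. Stack: [1]
STORE_FAST i → i=1. Stack: []
LOAD_FAST i → push 1. Stack: [1]
LOAD_CONST → push 3. Stack: [1, 3]
COMPARE_OP bool(<) → 1 vs 3 = True. Stack: [True]
POP_JUMP_IF_FALSE → pop True; no jump. Stack: []
LOAD_FAST_LOAD_FAST z,m → push 529,-32. Stack: [529, -32]
BINARY_OP + → 529 + -32 = 497. Stack: [497]
STORE_FAST z → z=497. Stack: []
LOAD_FAST i → push 1. Stack: [1]
LOAD_CONST → push 1. Stack: [1, 1]
BINARY_OP + → 1 + 1 = 2. Stack: [2]
STORE_FAST i → i=2. Stack: []
LOAD_FAST i → push 2. Stack: [2]
LOAD_CONST → push 3. Stack: [2, 3]
COMPARE_OP bool(<) → 2 vs 3 = True. Stack: [True]
POP_JUMP_IF_FALSE → pop True; no jump. Stack: []
LOAD_FAST_LOAD_FAST z,m → push 497,-32. Stack: [497, -32]
BINARY_OP + → 497 + -32 = 465. Stack: [465]
STORE_FAST z → z=465. Stack: []
LOAD_FAST i → push 2. Stack: [2]
LOAD_CONST → push 1. Stack: [2, 1]
BINARY_OP + → 2 + 1 = 3. Stack: [3]
STORE_FAST i → i=3. Stack: []
LOAD_FAST i → push 3. Stack: [3]
LOAD_CONST → push 3. Stack: [3, 3]
COMPARE_OP bool(<) → 3 vs 3 = False. Stack: [False]
POP_JUMP_IF_FALSE → pop False; jump. Stack: []
LOAD_FAST z → push 465. Stack: [465]
RETURN_VALUE → return 465.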